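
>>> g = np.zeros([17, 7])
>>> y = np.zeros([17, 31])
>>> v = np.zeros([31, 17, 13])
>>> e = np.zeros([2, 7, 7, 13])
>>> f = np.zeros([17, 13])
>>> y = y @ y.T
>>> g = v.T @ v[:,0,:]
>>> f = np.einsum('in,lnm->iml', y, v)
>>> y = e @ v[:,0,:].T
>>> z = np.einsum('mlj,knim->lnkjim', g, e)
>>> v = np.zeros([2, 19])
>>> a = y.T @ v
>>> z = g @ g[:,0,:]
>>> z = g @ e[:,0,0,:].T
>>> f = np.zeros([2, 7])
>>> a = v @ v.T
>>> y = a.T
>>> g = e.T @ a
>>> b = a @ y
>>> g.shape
(13, 7, 7, 2)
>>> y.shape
(2, 2)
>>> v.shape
(2, 19)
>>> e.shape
(2, 7, 7, 13)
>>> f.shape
(2, 7)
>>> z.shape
(13, 17, 2)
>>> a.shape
(2, 2)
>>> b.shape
(2, 2)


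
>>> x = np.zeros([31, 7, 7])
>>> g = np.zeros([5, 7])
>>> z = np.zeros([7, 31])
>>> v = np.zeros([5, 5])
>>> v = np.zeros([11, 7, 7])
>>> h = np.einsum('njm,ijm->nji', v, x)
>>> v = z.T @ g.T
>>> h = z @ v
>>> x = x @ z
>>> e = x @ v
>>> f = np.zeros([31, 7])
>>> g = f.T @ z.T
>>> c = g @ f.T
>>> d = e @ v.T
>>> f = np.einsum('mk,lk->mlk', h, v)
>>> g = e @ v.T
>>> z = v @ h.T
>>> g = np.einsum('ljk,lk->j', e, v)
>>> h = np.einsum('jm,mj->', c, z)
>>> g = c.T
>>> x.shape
(31, 7, 31)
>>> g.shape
(31, 7)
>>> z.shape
(31, 7)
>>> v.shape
(31, 5)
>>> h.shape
()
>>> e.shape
(31, 7, 5)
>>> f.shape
(7, 31, 5)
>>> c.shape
(7, 31)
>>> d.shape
(31, 7, 31)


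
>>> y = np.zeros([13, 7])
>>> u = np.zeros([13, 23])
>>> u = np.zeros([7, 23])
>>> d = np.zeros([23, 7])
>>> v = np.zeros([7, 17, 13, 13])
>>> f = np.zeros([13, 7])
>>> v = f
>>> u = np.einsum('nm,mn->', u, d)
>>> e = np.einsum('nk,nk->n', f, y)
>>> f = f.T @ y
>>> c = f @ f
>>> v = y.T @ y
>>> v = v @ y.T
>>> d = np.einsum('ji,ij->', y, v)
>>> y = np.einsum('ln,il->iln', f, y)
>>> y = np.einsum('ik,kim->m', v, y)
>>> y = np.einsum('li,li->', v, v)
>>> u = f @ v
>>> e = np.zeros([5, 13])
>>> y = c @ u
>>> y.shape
(7, 13)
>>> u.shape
(7, 13)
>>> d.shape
()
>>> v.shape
(7, 13)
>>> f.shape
(7, 7)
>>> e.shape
(5, 13)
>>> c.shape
(7, 7)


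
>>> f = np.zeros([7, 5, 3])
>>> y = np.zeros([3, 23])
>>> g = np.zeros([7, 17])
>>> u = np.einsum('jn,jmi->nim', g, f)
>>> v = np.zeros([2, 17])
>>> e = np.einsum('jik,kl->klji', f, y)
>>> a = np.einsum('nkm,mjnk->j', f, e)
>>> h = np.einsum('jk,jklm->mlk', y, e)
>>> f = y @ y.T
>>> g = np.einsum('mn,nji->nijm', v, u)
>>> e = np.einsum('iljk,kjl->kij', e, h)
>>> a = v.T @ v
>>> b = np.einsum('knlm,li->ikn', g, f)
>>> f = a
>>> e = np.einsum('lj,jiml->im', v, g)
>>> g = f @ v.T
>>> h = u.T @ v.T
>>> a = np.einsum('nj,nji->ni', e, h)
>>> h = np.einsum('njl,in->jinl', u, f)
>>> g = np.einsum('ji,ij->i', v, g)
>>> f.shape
(17, 17)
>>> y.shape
(3, 23)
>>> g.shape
(17,)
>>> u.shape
(17, 3, 5)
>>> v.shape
(2, 17)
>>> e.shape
(5, 3)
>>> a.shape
(5, 2)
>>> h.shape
(3, 17, 17, 5)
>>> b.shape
(3, 17, 5)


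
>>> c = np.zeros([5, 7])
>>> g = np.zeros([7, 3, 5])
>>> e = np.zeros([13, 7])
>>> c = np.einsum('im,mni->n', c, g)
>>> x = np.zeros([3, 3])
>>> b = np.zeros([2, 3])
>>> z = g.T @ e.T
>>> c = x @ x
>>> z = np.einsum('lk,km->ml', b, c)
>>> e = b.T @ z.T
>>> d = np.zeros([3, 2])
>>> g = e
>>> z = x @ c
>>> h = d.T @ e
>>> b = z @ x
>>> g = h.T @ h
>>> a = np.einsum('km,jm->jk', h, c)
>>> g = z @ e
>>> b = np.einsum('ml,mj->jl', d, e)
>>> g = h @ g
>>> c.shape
(3, 3)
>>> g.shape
(2, 3)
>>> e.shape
(3, 3)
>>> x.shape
(3, 3)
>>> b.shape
(3, 2)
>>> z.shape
(3, 3)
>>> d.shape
(3, 2)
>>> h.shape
(2, 3)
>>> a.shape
(3, 2)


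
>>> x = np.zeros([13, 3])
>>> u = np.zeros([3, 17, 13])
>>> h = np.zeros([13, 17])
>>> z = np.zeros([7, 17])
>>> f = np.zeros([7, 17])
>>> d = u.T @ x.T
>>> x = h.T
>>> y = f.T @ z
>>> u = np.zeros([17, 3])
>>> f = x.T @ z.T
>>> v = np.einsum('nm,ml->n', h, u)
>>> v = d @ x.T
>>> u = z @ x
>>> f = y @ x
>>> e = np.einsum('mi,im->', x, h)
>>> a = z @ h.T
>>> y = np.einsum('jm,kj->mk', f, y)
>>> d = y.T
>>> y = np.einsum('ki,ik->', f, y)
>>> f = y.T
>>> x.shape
(17, 13)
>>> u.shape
(7, 13)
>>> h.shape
(13, 17)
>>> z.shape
(7, 17)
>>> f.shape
()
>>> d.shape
(17, 13)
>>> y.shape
()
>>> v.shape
(13, 17, 17)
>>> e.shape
()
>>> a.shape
(7, 13)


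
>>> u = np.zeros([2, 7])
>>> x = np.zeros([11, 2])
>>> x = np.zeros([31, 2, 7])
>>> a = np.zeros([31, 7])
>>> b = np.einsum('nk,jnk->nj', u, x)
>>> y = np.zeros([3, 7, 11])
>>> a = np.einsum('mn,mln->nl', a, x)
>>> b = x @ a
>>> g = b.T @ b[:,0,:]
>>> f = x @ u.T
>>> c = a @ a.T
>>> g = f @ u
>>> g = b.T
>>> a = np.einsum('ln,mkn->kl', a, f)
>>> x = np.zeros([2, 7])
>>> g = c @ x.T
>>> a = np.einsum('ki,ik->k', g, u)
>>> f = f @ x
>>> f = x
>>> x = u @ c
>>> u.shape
(2, 7)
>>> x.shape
(2, 7)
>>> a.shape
(7,)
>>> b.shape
(31, 2, 2)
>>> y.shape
(3, 7, 11)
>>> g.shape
(7, 2)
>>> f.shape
(2, 7)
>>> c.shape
(7, 7)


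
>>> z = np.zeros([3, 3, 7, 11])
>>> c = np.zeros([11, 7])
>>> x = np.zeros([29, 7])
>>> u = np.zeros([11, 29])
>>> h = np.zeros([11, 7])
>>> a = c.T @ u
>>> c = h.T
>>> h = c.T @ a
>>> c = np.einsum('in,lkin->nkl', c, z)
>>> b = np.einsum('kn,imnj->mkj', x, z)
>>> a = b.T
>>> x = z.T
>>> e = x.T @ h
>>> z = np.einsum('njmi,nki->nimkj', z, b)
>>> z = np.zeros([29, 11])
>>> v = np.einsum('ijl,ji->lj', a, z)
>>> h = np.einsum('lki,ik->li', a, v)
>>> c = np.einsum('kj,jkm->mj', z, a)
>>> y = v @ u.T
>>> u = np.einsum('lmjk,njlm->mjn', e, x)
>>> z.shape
(29, 11)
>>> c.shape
(3, 11)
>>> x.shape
(11, 7, 3, 3)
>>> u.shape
(3, 7, 11)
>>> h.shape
(11, 3)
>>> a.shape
(11, 29, 3)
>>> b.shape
(3, 29, 11)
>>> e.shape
(3, 3, 7, 29)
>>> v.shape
(3, 29)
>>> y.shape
(3, 11)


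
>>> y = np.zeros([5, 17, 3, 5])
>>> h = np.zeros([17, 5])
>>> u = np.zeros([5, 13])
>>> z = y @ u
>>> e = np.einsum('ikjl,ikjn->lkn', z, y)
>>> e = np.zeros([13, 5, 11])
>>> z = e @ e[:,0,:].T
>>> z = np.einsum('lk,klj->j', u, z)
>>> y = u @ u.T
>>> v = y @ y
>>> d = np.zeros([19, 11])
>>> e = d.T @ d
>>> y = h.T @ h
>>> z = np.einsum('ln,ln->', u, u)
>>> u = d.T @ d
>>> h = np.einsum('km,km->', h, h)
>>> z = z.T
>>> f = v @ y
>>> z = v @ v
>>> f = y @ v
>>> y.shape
(5, 5)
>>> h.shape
()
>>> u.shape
(11, 11)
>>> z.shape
(5, 5)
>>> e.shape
(11, 11)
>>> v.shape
(5, 5)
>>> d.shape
(19, 11)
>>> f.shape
(5, 5)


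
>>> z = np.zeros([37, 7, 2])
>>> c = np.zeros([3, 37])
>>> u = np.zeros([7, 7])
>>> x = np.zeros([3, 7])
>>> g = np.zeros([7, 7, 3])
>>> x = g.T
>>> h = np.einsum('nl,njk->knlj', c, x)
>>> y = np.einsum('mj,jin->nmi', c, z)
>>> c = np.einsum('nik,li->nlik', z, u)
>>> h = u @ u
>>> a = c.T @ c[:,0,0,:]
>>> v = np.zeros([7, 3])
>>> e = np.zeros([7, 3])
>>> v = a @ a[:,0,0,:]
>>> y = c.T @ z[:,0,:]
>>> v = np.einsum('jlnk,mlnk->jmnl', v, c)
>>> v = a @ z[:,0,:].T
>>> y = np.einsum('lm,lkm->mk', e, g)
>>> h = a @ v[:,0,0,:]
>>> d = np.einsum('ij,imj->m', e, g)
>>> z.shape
(37, 7, 2)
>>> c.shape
(37, 7, 7, 2)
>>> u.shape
(7, 7)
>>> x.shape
(3, 7, 7)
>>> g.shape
(7, 7, 3)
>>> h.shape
(2, 7, 7, 37)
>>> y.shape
(3, 7)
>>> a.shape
(2, 7, 7, 2)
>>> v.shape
(2, 7, 7, 37)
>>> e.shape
(7, 3)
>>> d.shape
(7,)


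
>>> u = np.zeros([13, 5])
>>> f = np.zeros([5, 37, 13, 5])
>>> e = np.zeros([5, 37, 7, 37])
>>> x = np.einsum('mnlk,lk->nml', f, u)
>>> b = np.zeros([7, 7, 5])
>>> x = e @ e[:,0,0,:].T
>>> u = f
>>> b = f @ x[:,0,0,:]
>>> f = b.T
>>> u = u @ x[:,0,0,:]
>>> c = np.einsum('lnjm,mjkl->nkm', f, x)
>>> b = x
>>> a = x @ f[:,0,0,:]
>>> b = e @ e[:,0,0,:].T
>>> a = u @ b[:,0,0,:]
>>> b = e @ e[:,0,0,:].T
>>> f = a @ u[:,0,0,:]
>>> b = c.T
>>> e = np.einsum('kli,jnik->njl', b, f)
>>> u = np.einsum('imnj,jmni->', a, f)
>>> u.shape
()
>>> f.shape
(5, 37, 13, 5)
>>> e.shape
(37, 5, 7)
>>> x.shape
(5, 37, 7, 5)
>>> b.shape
(5, 7, 13)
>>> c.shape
(13, 7, 5)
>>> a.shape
(5, 37, 13, 5)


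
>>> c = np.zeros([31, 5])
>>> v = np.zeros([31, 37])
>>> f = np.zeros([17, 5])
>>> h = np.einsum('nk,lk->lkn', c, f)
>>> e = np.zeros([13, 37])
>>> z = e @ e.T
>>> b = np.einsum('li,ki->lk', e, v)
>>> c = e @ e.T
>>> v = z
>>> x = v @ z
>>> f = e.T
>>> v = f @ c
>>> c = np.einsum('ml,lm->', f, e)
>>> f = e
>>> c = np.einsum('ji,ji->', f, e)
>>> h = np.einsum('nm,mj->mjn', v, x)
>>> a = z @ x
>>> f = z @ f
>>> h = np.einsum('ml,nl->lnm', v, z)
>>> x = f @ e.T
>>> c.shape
()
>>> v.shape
(37, 13)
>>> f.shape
(13, 37)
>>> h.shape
(13, 13, 37)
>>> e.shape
(13, 37)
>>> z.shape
(13, 13)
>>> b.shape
(13, 31)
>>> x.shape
(13, 13)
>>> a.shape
(13, 13)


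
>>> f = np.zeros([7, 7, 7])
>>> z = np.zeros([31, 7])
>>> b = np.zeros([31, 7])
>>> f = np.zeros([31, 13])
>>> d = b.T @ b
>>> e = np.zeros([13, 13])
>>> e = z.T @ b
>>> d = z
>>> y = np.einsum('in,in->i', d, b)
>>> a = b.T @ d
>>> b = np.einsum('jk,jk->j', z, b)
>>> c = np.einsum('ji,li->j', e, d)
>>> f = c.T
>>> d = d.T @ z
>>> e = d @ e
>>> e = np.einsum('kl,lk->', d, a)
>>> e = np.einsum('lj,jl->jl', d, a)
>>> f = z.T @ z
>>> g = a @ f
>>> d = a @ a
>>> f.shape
(7, 7)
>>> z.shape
(31, 7)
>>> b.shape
(31,)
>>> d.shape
(7, 7)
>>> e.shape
(7, 7)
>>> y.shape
(31,)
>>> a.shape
(7, 7)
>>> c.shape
(7,)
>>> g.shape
(7, 7)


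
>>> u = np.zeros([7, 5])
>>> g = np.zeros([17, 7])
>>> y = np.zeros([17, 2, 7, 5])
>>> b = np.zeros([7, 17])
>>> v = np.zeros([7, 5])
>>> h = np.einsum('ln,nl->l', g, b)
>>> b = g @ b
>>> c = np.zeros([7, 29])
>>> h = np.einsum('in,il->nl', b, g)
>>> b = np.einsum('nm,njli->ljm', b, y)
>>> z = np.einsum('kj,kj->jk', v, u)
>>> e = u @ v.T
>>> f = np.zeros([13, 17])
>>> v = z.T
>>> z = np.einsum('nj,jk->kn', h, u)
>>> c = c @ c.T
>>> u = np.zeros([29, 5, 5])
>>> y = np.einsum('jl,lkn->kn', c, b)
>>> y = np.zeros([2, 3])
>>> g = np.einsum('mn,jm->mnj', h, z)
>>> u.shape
(29, 5, 5)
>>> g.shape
(17, 7, 5)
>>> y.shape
(2, 3)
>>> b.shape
(7, 2, 17)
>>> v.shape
(7, 5)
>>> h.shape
(17, 7)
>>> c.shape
(7, 7)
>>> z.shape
(5, 17)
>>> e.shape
(7, 7)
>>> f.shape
(13, 17)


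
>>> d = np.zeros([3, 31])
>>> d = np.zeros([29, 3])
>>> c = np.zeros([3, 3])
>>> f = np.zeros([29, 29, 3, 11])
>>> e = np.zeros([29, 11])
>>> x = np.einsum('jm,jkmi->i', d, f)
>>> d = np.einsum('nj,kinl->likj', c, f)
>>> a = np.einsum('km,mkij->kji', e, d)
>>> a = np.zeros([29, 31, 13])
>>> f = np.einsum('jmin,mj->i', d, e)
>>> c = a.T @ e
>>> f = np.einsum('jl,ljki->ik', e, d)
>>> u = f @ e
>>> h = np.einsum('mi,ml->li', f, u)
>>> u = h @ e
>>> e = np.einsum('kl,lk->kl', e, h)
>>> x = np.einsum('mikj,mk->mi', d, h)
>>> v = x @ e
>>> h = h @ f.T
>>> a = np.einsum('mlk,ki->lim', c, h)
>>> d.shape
(11, 29, 29, 3)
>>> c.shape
(13, 31, 11)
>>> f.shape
(3, 29)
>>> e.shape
(29, 11)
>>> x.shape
(11, 29)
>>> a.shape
(31, 3, 13)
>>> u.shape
(11, 11)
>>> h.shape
(11, 3)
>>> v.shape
(11, 11)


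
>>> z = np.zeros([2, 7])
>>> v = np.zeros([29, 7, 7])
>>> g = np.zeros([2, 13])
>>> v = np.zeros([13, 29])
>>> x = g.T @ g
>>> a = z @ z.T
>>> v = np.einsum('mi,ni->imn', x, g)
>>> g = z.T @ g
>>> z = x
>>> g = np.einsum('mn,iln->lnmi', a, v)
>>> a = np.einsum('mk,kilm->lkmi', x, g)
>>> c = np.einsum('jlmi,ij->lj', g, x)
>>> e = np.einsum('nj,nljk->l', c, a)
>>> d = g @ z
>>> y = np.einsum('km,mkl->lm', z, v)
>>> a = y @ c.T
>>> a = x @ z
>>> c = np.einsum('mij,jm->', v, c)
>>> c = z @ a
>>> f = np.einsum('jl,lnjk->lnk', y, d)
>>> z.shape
(13, 13)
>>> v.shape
(13, 13, 2)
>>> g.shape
(13, 2, 2, 13)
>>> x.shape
(13, 13)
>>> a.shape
(13, 13)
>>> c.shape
(13, 13)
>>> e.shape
(13,)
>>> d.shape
(13, 2, 2, 13)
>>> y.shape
(2, 13)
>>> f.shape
(13, 2, 13)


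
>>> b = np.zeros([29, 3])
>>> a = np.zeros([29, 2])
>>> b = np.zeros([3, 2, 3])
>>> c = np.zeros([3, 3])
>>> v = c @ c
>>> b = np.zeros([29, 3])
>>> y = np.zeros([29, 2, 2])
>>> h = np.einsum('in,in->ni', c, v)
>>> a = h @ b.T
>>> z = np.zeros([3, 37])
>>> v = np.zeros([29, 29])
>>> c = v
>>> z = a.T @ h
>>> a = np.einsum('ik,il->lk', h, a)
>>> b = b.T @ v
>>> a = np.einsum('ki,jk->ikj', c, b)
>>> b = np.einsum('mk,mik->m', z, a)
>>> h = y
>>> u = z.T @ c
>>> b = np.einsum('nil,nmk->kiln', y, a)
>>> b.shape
(3, 2, 2, 29)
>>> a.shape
(29, 29, 3)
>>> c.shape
(29, 29)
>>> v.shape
(29, 29)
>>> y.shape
(29, 2, 2)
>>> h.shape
(29, 2, 2)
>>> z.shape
(29, 3)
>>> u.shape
(3, 29)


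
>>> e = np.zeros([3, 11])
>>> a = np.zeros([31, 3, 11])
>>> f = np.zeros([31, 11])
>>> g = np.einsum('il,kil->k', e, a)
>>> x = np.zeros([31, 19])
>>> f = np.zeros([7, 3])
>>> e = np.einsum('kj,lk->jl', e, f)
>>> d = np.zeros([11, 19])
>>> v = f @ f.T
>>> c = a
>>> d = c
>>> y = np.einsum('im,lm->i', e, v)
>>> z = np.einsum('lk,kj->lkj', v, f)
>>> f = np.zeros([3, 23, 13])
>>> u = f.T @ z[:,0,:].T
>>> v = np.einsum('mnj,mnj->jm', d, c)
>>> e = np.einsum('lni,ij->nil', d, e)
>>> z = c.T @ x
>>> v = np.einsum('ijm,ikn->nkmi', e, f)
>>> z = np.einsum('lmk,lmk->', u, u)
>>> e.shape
(3, 11, 31)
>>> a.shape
(31, 3, 11)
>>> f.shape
(3, 23, 13)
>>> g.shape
(31,)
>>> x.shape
(31, 19)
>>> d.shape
(31, 3, 11)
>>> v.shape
(13, 23, 31, 3)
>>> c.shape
(31, 3, 11)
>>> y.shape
(11,)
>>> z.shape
()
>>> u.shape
(13, 23, 7)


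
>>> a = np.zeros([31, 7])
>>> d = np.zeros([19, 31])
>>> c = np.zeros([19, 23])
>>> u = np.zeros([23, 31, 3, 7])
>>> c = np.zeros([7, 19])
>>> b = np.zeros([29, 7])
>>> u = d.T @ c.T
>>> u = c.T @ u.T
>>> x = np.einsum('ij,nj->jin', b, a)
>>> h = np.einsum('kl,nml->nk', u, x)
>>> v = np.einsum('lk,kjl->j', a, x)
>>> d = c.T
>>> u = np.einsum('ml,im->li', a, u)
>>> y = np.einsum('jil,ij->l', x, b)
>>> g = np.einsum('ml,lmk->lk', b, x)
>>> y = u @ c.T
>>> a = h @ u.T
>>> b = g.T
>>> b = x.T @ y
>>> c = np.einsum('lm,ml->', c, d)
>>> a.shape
(7, 7)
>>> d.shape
(19, 7)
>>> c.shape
()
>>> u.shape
(7, 19)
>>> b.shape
(31, 29, 7)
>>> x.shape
(7, 29, 31)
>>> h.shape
(7, 19)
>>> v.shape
(29,)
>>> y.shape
(7, 7)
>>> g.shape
(7, 31)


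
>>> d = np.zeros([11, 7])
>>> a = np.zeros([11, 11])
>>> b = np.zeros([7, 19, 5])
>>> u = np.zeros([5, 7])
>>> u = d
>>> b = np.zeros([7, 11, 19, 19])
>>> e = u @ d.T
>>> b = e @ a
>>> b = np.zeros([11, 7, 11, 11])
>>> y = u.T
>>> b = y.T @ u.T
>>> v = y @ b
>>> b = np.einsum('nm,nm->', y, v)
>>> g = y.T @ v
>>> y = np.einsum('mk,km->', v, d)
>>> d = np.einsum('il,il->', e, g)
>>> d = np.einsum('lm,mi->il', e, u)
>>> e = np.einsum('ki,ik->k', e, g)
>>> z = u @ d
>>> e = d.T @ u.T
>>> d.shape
(7, 11)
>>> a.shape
(11, 11)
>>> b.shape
()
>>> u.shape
(11, 7)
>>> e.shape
(11, 11)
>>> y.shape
()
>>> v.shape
(7, 11)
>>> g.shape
(11, 11)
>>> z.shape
(11, 11)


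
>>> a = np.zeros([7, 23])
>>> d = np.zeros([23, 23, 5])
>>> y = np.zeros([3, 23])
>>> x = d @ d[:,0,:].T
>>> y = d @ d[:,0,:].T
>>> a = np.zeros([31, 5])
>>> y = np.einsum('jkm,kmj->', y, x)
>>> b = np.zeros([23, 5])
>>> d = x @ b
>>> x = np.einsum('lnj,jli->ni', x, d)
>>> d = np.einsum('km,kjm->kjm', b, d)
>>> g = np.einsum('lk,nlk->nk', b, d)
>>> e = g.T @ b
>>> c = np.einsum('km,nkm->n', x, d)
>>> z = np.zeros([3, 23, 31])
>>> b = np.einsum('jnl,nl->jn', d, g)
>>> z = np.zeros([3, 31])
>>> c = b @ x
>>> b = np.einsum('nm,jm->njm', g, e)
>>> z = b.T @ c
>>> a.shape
(31, 5)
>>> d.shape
(23, 23, 5)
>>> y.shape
()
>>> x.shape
(23, 5)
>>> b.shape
(23, 5, 5)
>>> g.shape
(23, 5)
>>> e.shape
(5, 5)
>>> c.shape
(23, 5)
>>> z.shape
(5, 5, 5)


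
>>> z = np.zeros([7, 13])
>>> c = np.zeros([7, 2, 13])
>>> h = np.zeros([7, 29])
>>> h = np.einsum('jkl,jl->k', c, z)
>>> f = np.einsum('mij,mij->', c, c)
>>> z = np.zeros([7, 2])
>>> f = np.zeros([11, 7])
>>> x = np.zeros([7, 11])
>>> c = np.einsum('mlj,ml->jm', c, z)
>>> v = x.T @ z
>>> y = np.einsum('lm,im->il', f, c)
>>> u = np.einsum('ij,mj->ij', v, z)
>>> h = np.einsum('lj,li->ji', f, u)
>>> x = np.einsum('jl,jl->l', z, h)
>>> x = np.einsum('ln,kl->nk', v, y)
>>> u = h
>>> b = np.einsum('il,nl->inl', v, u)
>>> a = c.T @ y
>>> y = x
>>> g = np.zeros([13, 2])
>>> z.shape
(7, 2)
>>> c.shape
(13, 7)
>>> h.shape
(7, 2)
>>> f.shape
(11, 7)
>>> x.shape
(2, 13)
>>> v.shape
(11, 2)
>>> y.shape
(2, 13)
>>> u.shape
(7, 2)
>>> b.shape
(11, 7, 2)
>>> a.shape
(7, 11)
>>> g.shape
(13, 2)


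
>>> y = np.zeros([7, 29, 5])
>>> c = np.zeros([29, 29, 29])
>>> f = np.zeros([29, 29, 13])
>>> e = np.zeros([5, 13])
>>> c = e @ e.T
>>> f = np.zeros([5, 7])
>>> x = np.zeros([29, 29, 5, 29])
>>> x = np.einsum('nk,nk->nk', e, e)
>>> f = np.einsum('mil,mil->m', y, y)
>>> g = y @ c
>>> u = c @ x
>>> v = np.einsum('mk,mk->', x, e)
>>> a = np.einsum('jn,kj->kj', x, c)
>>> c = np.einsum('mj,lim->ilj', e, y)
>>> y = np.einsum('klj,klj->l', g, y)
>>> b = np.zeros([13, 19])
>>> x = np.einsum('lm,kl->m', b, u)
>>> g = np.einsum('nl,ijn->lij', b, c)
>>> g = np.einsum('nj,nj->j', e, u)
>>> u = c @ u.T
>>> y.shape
(29,)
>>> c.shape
(29, 7, 13)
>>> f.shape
(7,)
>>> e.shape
(5, 13)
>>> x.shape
(19,)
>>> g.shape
(13,)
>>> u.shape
(29, 7, 5)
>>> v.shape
()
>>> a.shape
(5, 5)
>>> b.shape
(13, 19)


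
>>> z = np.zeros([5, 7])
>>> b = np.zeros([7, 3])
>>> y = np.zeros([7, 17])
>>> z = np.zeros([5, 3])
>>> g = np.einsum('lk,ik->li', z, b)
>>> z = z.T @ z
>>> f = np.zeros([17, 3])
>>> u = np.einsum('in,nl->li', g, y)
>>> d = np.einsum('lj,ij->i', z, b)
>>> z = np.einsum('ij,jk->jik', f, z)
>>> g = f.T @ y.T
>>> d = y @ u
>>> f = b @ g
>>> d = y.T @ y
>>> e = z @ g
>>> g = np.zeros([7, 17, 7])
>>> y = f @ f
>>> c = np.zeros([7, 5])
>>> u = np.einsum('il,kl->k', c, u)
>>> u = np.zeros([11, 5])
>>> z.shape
(3, 17, 3)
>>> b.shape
(7, 3)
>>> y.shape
(7, 7)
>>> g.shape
(7, 17, 7)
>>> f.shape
(7, 7)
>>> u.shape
(11, 5)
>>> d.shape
(17, 17)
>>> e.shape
(3, 17, 7)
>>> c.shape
(7, 5)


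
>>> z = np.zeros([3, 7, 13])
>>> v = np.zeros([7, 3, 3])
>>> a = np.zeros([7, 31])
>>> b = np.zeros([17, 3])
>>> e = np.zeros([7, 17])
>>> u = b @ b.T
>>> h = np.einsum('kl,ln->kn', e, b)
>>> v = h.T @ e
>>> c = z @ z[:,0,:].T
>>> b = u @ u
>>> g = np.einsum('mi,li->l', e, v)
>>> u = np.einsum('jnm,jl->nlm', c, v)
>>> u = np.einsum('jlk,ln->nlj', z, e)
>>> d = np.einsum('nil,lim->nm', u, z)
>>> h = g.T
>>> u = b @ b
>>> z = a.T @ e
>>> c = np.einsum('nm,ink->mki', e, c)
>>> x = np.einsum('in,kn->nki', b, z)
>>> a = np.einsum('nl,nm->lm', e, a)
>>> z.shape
(31, 17)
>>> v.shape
(3, 17)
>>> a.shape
(17, 31)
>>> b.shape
(17, 17)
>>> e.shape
(7, 17)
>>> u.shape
(17, 17)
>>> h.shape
(3,)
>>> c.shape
(17, 3, 3)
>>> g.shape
(3,)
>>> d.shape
(17, 13)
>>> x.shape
(17, 31, 17)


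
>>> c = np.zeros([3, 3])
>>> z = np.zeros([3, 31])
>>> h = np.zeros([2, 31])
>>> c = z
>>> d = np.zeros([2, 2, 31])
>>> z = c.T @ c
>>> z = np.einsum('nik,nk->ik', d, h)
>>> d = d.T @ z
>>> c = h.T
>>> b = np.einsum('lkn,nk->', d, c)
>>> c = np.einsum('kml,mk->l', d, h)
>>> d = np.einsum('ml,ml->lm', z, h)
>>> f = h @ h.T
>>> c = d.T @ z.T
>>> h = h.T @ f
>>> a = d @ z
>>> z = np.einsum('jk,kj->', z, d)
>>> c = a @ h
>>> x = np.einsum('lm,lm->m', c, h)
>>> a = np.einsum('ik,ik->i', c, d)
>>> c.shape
(31, 2)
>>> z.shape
()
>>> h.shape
(31, 2)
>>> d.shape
(31, 2)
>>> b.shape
()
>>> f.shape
(2, 2)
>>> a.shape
(31,)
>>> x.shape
(2,)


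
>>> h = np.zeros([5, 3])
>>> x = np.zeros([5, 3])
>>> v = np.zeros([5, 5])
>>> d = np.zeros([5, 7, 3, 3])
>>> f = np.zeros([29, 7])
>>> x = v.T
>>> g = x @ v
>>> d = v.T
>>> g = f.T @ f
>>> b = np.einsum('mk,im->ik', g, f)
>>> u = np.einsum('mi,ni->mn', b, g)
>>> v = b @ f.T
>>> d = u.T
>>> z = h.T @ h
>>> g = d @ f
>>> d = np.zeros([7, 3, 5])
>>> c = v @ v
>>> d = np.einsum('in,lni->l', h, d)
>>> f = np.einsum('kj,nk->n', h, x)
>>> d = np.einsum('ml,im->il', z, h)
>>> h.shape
(5, 3)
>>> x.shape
(5, 5)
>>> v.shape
(29, 29)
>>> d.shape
(5, 3)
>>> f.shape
(5,)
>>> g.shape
(7, 7)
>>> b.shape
(29, 7)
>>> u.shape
(29, 7)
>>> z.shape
(3, 3)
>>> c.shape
(29, 29)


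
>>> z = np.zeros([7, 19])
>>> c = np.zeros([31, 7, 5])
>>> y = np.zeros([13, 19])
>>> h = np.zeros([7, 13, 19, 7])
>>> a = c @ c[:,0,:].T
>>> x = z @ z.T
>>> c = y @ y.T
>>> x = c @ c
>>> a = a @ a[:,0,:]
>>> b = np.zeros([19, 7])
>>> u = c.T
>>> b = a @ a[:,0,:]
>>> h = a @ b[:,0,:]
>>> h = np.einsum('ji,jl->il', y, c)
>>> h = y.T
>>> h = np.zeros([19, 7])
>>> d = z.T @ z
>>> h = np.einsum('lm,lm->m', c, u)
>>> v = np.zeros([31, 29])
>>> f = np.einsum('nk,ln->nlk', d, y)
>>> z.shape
(7, 19)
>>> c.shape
(13, 13)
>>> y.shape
(13, 19)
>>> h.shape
(13,)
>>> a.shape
(31, 7, 31)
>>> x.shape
(13, 13)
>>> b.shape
(31, 7, 31)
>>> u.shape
(13, 13)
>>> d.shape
(19, 19)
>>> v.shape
(31, 29)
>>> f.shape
(19, 13, 19)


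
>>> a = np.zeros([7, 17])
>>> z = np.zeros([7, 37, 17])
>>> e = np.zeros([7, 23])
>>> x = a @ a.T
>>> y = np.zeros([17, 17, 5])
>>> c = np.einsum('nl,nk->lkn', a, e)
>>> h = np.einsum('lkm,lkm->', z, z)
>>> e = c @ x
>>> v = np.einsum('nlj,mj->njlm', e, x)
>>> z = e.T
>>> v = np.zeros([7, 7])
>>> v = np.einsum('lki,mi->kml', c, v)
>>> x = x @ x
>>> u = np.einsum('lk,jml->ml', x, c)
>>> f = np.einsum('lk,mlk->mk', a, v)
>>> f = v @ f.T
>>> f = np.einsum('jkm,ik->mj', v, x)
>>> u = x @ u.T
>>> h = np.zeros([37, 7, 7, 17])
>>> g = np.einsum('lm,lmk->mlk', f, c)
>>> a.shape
(7, 17)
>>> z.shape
(7, 23, 17)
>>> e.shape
(17, 23, 7)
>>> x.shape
(7, 7)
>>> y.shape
(17, 17, 5)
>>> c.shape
(17, 23, 7)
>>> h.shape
(37, 7, 7, 17)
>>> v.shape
(23, 7, 17)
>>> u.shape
(7, 23)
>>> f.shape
(17, 23)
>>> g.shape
(23, 17, 7)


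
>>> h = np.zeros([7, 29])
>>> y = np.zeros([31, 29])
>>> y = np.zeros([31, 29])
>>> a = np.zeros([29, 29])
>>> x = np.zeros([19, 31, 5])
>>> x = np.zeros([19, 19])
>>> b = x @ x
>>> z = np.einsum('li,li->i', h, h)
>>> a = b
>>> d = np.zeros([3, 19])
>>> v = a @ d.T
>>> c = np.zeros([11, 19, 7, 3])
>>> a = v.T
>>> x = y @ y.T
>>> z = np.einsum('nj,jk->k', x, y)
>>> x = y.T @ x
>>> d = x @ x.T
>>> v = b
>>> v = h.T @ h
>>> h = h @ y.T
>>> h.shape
(7, 31)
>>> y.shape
(31, 29)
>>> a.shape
(3, 19)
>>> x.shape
(29, 31)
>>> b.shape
(19, 19)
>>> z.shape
(29,)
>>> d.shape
(29, 29)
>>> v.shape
(29, 29)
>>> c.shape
(11, 19, 7, 3)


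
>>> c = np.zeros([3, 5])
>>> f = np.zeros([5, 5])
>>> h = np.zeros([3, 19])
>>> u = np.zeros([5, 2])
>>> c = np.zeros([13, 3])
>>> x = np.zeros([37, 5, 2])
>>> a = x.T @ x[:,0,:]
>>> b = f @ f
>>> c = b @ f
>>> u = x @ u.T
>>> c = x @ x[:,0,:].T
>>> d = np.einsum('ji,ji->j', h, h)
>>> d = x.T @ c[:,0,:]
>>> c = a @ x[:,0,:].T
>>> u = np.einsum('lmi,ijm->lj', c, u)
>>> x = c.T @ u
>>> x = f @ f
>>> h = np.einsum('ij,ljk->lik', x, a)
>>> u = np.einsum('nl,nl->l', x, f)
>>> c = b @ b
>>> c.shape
(5, 5)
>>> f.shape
(5, 5)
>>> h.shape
(2, 5, 2)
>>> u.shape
(5,)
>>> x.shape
(5, 5)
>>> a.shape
(2, 5, 2)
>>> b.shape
(5, 5)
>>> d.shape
(2, 5, 37)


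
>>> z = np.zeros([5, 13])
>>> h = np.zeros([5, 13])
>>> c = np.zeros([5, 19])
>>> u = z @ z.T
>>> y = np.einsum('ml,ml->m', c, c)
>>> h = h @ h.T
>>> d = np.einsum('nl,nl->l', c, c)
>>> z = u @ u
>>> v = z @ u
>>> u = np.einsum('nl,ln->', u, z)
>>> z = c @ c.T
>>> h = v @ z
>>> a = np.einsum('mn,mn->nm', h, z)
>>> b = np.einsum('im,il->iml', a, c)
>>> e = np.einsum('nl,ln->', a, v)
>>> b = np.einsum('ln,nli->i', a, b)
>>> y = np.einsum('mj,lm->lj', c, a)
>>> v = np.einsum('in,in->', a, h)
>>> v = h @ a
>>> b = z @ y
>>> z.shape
(5, 5)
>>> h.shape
(5, 5)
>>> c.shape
(5, 19)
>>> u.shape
()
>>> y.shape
(5, 19)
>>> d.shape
(19,)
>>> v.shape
(5, 5)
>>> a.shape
(5, 5)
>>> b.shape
(5, 19)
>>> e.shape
()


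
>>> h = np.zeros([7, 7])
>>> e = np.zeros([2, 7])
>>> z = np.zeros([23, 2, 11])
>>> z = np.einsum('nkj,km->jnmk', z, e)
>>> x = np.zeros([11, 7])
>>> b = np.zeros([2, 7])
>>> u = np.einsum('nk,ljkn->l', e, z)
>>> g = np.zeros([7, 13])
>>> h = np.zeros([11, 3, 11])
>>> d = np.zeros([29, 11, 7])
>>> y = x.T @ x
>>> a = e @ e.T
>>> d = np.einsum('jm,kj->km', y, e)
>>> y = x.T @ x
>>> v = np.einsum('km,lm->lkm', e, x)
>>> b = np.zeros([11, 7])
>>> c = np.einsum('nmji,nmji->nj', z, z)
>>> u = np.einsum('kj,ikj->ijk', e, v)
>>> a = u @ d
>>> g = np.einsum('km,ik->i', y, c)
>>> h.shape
(11, 3, 11)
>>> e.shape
(2, 7)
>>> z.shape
(11, 23, 7, 2)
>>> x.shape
(11, 7)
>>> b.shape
(11, 7)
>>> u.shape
(11, 7, 2)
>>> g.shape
(11,)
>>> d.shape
(2, 7)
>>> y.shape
(7, 7)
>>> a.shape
(11, 7, 7)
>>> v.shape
(11, 2, 7)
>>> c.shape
(11, 7)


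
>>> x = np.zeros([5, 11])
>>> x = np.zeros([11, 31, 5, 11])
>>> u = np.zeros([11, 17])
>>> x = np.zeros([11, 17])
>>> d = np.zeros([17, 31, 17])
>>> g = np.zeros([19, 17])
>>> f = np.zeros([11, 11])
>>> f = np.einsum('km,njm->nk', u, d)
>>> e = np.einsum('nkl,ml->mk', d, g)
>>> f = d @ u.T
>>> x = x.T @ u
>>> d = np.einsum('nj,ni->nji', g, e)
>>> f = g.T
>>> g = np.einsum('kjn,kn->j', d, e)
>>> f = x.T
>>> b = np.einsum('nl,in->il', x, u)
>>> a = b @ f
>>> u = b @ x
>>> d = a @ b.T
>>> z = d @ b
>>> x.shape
(17, 17)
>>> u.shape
(11, 17)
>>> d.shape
(11, 11)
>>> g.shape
(17,)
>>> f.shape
(17, 17)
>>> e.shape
(19, 31)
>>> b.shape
(11, 17)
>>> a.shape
(11, 17)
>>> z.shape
(11, 17)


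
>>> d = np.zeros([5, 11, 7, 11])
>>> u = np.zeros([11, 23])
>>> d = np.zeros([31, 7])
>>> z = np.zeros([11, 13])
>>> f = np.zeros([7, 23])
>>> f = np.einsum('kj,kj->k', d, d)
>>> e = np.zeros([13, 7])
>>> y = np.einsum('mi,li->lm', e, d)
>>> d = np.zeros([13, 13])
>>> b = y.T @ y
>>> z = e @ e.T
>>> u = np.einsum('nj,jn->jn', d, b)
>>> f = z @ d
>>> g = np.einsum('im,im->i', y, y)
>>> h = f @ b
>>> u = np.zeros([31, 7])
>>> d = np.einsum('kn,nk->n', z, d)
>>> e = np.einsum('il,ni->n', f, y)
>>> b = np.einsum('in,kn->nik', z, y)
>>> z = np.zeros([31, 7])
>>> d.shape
(13,)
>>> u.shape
(31, 7)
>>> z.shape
(31, 7)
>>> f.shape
(13, 13)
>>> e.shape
(31,)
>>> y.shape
(31, 13)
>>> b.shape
(13, 13, 31)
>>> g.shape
(31,)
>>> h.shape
(13, 13)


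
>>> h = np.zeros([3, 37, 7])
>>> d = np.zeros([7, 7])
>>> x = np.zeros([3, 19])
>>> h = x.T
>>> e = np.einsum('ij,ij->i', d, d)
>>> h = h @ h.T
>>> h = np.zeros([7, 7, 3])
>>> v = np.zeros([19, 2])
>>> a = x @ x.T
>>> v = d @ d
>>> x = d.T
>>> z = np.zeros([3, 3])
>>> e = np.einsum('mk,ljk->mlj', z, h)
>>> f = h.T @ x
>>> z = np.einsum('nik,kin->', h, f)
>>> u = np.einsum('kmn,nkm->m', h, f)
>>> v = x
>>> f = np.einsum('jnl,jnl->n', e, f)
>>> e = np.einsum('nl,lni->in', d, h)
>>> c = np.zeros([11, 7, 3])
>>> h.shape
(7, 7, 3)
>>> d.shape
(7, 7)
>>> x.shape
(7, 7)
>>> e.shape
(3, 7)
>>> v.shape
(7, 7)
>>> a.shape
(3, 3)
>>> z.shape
()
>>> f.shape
(7,)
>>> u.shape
(7,)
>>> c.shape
(11, 7, 3)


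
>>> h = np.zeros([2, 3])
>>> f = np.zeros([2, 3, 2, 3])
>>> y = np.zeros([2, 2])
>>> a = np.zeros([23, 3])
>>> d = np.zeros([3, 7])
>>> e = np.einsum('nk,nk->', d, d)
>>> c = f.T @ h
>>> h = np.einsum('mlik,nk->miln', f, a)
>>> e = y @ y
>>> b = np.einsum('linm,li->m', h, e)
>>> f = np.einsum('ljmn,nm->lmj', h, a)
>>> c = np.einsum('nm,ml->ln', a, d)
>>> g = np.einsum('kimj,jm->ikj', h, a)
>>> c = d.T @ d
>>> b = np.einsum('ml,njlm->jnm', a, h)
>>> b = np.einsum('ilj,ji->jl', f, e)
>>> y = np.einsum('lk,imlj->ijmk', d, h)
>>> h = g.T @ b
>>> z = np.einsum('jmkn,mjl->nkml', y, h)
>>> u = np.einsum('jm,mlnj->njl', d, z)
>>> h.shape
(23, 2, 3)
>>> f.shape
(2, 3, 2)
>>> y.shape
(2, 23, 2, 7)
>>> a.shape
(23, 3)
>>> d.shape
(3, 7)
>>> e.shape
(2, 2)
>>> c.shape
(7, 7)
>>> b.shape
(2, 3)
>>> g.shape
(2, 2, 23)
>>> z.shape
(7, 2, 23, 3)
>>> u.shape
(23, 3, 2)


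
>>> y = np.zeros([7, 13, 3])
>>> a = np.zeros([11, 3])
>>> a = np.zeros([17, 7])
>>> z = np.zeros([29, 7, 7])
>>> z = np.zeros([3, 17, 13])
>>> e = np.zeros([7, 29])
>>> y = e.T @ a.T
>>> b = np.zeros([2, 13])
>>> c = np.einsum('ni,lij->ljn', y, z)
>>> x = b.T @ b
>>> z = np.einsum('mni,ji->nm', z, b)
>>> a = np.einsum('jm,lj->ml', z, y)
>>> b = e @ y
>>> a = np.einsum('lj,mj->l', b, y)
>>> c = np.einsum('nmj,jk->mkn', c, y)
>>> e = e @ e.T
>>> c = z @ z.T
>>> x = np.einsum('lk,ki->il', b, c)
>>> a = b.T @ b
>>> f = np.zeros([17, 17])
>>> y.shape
(29, 17)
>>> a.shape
(17, 17)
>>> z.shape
(17, 3)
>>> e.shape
(7, 7)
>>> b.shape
(7, 17)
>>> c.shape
(17, 17)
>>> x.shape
(17, 7)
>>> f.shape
(17, 17)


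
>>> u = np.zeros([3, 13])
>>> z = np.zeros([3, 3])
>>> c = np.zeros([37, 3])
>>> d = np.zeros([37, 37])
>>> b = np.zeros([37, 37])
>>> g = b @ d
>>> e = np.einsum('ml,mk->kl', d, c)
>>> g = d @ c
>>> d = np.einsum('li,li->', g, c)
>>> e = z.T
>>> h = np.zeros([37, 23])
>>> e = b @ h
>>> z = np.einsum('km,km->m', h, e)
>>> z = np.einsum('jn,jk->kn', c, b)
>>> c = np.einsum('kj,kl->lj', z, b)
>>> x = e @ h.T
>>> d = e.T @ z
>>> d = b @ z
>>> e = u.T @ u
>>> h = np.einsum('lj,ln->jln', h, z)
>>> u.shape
(3, 13)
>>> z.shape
(37, 3)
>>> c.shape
(37, 3)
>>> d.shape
(37, 3)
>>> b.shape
(37, 37)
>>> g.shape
(37, 3)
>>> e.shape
(13, 13)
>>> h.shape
(23, 37, 3)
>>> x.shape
(37, 37)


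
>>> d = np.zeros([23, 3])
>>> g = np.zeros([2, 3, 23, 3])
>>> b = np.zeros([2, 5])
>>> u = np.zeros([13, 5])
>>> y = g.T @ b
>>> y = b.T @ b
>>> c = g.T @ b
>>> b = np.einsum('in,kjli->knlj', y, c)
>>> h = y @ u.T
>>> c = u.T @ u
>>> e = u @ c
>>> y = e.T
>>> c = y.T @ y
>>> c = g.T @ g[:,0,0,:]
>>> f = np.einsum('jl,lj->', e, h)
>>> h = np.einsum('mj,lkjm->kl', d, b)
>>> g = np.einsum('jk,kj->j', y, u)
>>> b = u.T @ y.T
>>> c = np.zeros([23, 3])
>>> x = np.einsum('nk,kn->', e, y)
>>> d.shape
(23, 3)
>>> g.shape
(5,)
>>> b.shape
(5, 5)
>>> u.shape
(13, 5)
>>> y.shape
(5, 13)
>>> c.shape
(23, 3)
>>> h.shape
(5, 3)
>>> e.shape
(13, 5)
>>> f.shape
()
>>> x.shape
()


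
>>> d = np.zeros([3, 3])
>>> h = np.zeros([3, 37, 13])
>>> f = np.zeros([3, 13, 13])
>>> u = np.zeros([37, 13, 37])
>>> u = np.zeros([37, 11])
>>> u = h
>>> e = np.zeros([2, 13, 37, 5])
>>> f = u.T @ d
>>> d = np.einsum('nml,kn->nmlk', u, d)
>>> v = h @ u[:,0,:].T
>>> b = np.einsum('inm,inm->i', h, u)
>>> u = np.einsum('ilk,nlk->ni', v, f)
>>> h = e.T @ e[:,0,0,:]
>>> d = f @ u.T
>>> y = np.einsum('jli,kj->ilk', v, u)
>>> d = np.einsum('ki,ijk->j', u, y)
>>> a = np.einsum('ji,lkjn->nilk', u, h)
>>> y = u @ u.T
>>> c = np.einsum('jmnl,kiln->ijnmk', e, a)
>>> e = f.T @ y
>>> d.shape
(37,)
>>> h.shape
(5, 37, 13, 5)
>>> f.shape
(13, 37, 3)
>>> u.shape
(13, 3)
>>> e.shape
(3, 37, 13)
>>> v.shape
(3, 37, 3)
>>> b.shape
(3,)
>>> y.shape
(13, 13)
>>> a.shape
(5, 3, 5, 37)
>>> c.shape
(3, 2, 37, 13, 5)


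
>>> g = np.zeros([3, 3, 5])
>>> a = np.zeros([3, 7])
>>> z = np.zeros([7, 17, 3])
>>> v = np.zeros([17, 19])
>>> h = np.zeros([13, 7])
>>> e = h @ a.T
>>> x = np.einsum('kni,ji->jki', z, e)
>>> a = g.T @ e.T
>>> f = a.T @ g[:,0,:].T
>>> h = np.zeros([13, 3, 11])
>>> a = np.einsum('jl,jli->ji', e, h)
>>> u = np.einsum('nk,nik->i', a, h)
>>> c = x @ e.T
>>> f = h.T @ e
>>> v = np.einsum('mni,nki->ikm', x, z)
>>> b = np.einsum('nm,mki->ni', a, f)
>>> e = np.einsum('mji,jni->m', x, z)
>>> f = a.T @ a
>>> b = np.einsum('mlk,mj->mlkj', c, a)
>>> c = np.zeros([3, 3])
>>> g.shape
(3, 3, 5)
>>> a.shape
(13, 11)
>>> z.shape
(7, 17, 3)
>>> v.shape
(3, 17, 13)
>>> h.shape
(13, 3, 11)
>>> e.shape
(13,)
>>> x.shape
(13, 7, 3)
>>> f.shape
(11, 11)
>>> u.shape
(3,)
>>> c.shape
(3, 3)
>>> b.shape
(13, 7, 13, 11)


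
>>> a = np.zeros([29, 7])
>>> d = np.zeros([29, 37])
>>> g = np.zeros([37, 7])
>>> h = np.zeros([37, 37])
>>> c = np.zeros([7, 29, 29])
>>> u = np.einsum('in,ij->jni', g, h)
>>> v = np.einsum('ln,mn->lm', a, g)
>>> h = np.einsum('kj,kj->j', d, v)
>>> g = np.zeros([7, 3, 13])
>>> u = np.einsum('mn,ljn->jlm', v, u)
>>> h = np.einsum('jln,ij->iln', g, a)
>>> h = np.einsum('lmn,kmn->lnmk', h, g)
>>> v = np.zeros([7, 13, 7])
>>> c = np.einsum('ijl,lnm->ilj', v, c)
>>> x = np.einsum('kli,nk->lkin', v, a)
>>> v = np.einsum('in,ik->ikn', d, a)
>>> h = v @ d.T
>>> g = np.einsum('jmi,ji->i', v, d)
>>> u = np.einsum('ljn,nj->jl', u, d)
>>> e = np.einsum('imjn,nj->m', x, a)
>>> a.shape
(29, 7)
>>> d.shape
(29, 37)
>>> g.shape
(37,)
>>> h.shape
(29, 7, 29)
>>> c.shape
(7, 7, 13)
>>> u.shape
(37, 7)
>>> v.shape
(29, 7, 37)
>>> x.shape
(13, 7, 7, 29)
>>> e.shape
(7,)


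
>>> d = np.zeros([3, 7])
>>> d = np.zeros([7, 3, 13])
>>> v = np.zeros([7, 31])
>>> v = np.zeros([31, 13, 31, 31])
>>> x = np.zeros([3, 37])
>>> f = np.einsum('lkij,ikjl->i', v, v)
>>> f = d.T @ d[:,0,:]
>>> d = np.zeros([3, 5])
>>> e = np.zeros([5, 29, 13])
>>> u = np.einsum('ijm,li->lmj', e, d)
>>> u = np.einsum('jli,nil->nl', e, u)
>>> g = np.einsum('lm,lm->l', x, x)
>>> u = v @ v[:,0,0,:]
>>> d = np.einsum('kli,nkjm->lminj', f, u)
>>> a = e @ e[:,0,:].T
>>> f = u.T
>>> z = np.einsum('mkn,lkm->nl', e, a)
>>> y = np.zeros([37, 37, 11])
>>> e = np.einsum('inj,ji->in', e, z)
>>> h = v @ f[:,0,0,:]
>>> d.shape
(3, 31, 13, 31, 31)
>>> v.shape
(31, 13, 31, 31)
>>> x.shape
(3, 37)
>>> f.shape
(31, 31, 13, 31)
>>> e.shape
(5, 29)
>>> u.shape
(31, 13, 31, 31)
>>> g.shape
(3,)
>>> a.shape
(5, 29, 5)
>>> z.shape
(13, 5)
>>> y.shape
(37, 37, 11)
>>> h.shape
(31, 13, 31, 31)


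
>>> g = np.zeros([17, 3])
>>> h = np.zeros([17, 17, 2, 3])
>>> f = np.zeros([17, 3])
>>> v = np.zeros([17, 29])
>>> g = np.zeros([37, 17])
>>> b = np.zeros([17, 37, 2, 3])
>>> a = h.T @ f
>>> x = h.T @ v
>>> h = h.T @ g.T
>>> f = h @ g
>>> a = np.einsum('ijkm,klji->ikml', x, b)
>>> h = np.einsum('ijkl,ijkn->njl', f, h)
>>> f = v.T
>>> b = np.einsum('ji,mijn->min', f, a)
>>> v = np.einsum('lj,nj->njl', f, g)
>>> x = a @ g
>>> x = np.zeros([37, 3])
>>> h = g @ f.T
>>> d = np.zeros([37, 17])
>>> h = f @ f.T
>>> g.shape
(37, 17)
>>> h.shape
(29, 29)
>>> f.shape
(29, 17)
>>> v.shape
(37, 17, 29)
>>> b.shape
(3, 17, 37)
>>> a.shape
(3, 17, 29, 37)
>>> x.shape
(37, 3)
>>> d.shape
(37, 17)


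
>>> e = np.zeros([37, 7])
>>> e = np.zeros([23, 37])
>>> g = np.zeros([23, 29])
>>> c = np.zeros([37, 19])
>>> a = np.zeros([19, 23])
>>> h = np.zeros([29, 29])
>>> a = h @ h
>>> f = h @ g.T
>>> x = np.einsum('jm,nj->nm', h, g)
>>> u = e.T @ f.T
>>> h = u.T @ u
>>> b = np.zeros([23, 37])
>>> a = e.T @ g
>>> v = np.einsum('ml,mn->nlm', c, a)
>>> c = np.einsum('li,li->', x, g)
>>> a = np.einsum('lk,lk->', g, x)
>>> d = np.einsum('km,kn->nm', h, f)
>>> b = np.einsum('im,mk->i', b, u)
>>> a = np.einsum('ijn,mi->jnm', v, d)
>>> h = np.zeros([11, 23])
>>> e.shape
(23, 37)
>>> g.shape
(23, 29)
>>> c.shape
()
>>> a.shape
(19, 37, 23)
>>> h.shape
(11, 23)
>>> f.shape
(29, 23)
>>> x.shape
(23, 29)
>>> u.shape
(37, 29)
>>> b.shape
(23,)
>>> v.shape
(29, 19, 37)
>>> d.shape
(23, 29)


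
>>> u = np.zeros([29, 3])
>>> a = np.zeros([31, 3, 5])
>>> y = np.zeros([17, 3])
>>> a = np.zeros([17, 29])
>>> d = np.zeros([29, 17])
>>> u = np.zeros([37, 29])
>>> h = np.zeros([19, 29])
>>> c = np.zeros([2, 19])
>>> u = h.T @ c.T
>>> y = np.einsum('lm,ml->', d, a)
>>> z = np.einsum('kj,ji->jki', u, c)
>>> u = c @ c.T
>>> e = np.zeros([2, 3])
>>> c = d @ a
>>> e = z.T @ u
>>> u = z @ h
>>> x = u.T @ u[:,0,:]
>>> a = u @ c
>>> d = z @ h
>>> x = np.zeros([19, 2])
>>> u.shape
(2, 29, 29)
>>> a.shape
(2, 29, 29)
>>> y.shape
()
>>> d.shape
(2, 29, 29)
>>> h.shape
(19, 29)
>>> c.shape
(29, 29)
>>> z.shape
(2, 29, 19)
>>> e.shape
(19, 29, 2)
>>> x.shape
(19, 2)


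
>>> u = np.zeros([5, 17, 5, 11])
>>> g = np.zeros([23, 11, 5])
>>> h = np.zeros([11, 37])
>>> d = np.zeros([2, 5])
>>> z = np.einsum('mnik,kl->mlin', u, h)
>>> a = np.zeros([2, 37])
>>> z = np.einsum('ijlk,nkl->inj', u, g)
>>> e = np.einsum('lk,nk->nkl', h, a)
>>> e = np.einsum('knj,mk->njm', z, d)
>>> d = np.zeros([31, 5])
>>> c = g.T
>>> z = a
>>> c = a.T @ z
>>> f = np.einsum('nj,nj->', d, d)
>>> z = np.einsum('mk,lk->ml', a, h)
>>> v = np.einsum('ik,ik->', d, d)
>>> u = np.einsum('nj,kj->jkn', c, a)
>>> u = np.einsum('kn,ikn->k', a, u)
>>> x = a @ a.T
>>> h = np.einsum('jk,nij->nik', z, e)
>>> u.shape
(2,)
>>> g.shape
(23, 11, 5)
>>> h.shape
(23, 17, 11)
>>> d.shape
(31, 5)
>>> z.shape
(2, 11)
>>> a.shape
(2, 37)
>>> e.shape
(23, 17, 2)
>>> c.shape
(37, 37)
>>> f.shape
()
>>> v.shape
()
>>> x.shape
(2, 2)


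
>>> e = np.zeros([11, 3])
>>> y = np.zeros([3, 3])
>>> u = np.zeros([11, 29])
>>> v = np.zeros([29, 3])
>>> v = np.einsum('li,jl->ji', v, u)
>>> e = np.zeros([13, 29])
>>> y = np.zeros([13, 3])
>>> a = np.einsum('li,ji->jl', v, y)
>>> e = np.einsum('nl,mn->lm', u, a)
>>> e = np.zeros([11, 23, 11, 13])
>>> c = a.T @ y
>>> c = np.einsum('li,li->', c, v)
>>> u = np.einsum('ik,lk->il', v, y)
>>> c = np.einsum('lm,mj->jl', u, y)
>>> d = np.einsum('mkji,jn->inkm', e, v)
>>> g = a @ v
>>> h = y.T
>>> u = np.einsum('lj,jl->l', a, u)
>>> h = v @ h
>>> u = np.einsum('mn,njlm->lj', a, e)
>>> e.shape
(11, 23, 11, 13)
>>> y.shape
(13, 3)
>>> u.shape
(11, 23)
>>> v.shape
(11, 3)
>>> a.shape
(13, 11)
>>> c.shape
(3, 11)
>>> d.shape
(13, 3, 23, 11)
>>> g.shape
(13, 3)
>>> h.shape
(11, 13)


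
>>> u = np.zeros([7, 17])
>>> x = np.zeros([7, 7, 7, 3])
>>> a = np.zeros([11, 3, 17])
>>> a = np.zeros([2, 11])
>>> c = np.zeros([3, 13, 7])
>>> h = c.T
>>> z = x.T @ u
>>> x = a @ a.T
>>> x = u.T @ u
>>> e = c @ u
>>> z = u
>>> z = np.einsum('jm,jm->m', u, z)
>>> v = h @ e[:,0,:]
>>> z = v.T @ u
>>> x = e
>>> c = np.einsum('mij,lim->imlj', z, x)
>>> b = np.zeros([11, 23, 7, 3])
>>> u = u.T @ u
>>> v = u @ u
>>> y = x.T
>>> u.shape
(17, 17)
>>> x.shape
(3, 13, 17)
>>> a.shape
(2, 11)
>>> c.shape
(13, 17, 3, 17)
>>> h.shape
(7, 13, 3)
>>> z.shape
(17, 13, 17)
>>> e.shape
(3, 13, 17)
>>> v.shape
(17, 17)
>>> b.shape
(11, 23, 7, 3)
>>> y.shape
(17, 13, 3)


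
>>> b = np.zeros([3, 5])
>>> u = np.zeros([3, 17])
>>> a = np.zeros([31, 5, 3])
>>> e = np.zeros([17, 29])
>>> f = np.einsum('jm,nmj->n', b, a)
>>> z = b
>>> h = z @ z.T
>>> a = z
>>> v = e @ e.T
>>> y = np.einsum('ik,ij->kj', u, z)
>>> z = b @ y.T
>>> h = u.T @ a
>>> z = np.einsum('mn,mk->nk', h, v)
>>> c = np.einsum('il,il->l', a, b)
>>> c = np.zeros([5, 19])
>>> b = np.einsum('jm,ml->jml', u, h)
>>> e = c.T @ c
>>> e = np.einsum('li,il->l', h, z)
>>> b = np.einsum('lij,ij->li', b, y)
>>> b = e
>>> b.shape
(17,)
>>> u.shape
(3, 17)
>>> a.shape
(3, 5)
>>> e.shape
(17,)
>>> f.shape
(31,)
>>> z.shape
(5, 17)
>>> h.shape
(17, 5)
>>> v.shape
(17, 17)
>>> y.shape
(17, 5)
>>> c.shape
(5, 19)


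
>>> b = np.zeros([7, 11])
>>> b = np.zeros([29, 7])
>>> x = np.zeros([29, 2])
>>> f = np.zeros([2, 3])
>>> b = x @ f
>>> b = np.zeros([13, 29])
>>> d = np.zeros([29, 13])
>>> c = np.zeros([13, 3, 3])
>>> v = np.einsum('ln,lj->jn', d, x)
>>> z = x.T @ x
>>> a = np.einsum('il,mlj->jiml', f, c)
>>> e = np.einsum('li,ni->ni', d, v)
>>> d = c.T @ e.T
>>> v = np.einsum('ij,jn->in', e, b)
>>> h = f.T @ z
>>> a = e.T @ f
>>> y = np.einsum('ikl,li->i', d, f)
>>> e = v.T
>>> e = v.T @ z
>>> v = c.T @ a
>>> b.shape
(13, 29)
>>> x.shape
(29, 2)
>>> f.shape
(2, 3)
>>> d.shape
(3, 3, 2)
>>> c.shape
(13, 3, 3)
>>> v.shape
(3, 3, 3)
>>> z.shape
(2, 2)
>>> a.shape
(13, 3)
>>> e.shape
(29, 2)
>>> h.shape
(3, 2)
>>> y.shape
(3,)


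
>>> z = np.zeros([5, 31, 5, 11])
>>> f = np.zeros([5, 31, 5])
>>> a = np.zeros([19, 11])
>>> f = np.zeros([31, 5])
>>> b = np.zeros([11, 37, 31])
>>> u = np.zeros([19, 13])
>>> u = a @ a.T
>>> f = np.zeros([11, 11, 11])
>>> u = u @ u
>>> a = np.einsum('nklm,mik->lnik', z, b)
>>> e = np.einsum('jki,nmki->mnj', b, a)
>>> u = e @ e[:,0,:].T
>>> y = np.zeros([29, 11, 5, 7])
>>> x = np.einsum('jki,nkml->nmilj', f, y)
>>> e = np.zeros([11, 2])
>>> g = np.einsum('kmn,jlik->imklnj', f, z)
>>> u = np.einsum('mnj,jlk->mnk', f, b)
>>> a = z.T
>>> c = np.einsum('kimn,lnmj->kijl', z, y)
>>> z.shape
(5, 31, 5, 11)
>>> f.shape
(11, 11, 11)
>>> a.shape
(11, 5, 31, 5)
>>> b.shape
(11, 37, 31)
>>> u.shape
(11, 11, 31)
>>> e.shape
(11, 2)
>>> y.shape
(29, 11, 5, 7)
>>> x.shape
(29, 5, 11, 7, 11)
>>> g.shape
(5, 11, 11, 31, 11, 5)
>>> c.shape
(5, 31, 7, 29)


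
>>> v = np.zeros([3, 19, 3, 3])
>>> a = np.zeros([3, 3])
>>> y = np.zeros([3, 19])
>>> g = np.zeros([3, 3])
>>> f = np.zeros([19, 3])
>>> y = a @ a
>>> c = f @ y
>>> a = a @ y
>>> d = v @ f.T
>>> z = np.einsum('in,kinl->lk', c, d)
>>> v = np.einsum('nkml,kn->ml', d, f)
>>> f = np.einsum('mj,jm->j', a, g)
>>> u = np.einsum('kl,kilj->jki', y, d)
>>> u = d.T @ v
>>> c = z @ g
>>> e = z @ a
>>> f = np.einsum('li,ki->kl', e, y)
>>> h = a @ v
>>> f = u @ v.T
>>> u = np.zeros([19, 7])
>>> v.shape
(3, 19)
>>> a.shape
(3, 3)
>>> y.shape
(3, 3)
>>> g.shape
(3, 3)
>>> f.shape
(19, 3, 19, 3)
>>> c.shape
(19, 3)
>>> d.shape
(3, 19, 3, 19)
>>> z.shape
(19, 3)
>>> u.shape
(19, 7)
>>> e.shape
(19, 3)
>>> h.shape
(3, 19)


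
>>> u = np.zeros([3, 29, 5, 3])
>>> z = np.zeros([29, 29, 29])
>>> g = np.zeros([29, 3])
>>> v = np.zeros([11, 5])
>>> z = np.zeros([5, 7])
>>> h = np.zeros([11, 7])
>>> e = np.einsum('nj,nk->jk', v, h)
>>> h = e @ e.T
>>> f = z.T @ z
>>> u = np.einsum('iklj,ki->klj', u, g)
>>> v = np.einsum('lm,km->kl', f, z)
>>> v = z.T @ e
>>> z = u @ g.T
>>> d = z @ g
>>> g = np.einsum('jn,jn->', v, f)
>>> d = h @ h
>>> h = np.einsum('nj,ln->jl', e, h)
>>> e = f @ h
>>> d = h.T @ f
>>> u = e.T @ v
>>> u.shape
(5, 7)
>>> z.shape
(29, 5, 29)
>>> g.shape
()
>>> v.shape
(7, 7)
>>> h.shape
(7, 5)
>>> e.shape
(7, 5)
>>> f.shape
(7, 7)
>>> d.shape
(5, 7)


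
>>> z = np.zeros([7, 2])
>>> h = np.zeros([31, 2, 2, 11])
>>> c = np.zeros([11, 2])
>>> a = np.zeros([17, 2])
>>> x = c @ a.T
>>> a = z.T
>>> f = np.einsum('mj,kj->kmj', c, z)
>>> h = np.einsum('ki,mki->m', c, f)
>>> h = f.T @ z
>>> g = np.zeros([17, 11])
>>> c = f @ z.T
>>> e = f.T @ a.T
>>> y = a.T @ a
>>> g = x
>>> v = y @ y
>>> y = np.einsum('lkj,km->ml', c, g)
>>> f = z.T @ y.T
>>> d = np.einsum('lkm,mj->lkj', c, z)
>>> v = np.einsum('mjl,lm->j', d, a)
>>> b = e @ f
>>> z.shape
(7, 2)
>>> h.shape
(2, 11, 2)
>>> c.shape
(7, 11, 7)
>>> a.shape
(2, 7)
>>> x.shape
(11, 17)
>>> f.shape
(2, 17)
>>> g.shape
(11, 17)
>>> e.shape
(2, 11, 2)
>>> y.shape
(17, 7)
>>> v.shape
(11,)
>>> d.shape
(7, 11, 2)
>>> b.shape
(2, 11, 17)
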